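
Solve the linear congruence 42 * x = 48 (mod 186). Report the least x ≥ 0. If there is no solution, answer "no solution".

First find gcd(42, 186):
186 = 4*42 + 18
42 = 2*18 + 6
18 = 3*6 + 0
gcd = 6 and 6 | 48, so solutions exist. Divide through by 6: 7x ≡ 8 (mod 31).
Now find 7⁻¹ mod 31:
31 = 4*7 + 3
7 = 2*3 + 1
3 = 3*1 + 0
Back-substitute:
1 = 7 − 2·3
1 = −2·31 + 9·7
So 7⁻¹ ≡ 9 (mod 31).
Then x ≡ 9·8 ≡ 10 (mod 31); the smallest non-negative solution is x = 10.

10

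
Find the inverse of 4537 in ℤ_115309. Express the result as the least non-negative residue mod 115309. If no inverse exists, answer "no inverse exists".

Extended Euclidean algorithm:
115309 = 25·4537 + 1884
4537 = 2·1884 + 769
1884 = 2·769 + 346
769 = 2·346 + 77
346 = 4·77 + 38
77 = 2·38 + 1
38 = 38·1 + 0
gcd = 1, so the inverse exists. Back-substitute:
1 = 77 − 2·38
1 = −2·346 + 9·77
1 = 9·769 − 20·346
1 = −20·1884 + 49·769
1 = 49·4537 − 118·1884
1 = −118·115309 + 2999·4537
So 4537·2999 ≡ 1 (mod 115309).

2999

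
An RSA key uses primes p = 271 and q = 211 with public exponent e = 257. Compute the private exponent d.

11693

φ(n) = (p−1)(q−1) = 270·210 = 56700.
Need d with 257·d ≡ 1 (mod 56700). Apply the extended Euclidean algorithm:
56700 = 220·257 + 160
257 = 1·160 + 97
160 = 1·97 + 63
97 = 1·63 + 34
63 = 1·34 + 29
34 = 1·29 + 5
29 = 5·5 + 4
5 = 1·4 + 1
4 = 4·1 + 0
Back-substitute:
1 = 5 − 4
1 = −29 + 6·5
1 = 6·34 − 7·29
1 = −7·63 + 13·34
1 = 13·97 − 20·63
1 = −20·160 + 33·97
1 = 33·257 − 53·160
1 = −53·56700 + 11693·257
So 257·11693 ≡ 1 (mod 56700), hence d = 11693.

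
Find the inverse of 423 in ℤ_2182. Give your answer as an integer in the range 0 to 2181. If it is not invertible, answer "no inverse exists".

521

gcd(2182, 423) by repeated division:
2182 = 5*423 + 67
423 = 6*67 + 21
67 = 3*21 + 4
21 = 5*4 + 1
4 = 4*1 + 0
Since gcd(423, 2182) = 1, back-substitute to write 1 as a combination:
1 = 21 − 5·4
1 = −5·67 + 16·21
1 = 16·423 − 101·67
1 = −101·2182 + 521·423
So 423·521 ≡ 1 (mod 2182).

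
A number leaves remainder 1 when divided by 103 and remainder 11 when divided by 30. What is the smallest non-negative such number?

Write x = 1 + 103·k. Then 103·k ≡ 11 − 1 ≡ 10 (mod 30).
Need 103⁻¹ mod 30. Extended Euclid on (30, 13):
30 = 2*13 + 4
13 = 3*4 + 1
4 = 4*1 + 0
Back-substitute:
1 = 13 − 3·4
1 = −3·30 + 7·13
103⁻¹ ≡ 7 (mod 30), so k ≡ 7·10 ≡ 10 (mod 30).
x = 1 + 103·10 = 1031.

1031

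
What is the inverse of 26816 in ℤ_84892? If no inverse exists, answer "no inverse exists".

Compute gcd(26816, 84892):
84892 = 3·26816 + 4444
26816 = 6·4444 + 152
4444 = 29·152 + 36
152 = 4·36 + 8
36 = 4·8 + 4
8 = 2·4 + 0
Since gcd = 4 > 1, 26816 is not a unit mod 84892.

no inverse exists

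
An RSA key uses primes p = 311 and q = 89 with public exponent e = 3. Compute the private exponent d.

φ(n) = (p−1)(q−1) = 310·88 = 27280.
Need d with 3·d ≡ 1 (mod 27280). Apply the extended Euclidean algorithm:
27280 = 9093·3 + 1
3 = 3·1 + 0
Back-substitute:
1 = 27280 − 9093·3
So 3·(-9093) ≡ 1 (mod 27280), hence d ≡ -9093 ≡ 18187 (mod 27280).

18187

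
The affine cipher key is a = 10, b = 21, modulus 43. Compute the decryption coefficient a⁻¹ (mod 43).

13

Run Euclid on (43, 10):
43 = 4×10 + 3
10 = 3×3 + 1
3 = 3×1 + 0
gcd = 1, so the inverse exists. Back-substitute:
1 = 10 − 3·3
1 = −3·43 + 13·10
So 10·13 ≡ 1 (mod 43).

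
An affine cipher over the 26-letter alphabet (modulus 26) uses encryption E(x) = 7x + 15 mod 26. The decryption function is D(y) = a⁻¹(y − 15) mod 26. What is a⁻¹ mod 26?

gcd(26, 7) by repeated division:
26 = 3×7 + 5
7 = 1×5 + 2
5 = 2×2 + 1
2 = 2×1 + 0
gcd = 1, so the inverse exists. Back-substitute:
1 = 5 − 2·2
1 = −2·7 + 3·5
1 = 3·26 − 11·7
Thus 7·(-11) ≡ 1 (mod 26); reducing, -11 mod 26 = 15.

15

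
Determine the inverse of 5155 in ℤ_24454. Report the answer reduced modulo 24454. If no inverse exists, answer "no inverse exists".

19715

Run Euclid on (24454, 5155):
24454 = 4·5155 + 3834
5155 = 1·3834 + 1321
3834 = 2·1321 + 1192
1321 = 1·1192 + 129
1192 = 9·129 + 31
129 = 4·31 + 5
31 = 6·5 + 1
5 = 5·1 + 0
The gcd is 1. Working backward:
1 = 31 − 6·5
1 = −6·129 + 25·31
1 = 25·1192 − 231·129
1 = −231·1321 + 256·1192
1 = 256·3834 − 743·1321
1 = −743·5155 + 999·3834
1 = 999·24454 − 4739·5155
So 5155·(-4739) ≡ 1 (mod 24454), and -4739 ≡ 19715 (mod 24454).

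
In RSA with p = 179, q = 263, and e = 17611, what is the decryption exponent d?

24127

φ(n) = (p−1)(q−1) = 178·262 = 46636.
Need d with 17611·d ≡ 1 (mod 46636). Apply the extended Euclidean algorithm:
46636 = 2·17611 + 11414
17611 = 1·11414 + 6197
11414 = 1·6197 + 5217
6197 = 1·5217 + 980
5217 = 5·980 + 317
980 = 3·317 + 29
317 = 10·29 + 27
29 = 1·27 + 2
27 = 13·2 + 1
2 = 2·1 + 0
Back-substitute:
1 = 27 − 13·2
1 = −13·29 + 14·27
1 = 14·317 − 153·29
1 = −153·980 + 473·317
1 = 473·5217 − 2518·980
1 = −2518·6197 + 2991·5217
1 = 2991·11414 − 5509·6197
1 = −5509·17611 + 8500·11414
1 = 8500·46636 − 22509·17611
So 17611·(-22509) ≡ 1 (mod 46636), hence d ≡ -22509 ≡ 24127 (mod 46636).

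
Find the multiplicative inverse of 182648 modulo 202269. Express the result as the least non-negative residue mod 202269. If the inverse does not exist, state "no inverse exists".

gcd(202269, 182648) by repeated division:
202269 = 1*182648 + 19621
182648 = 9*19621 + 6059
19621 = 3*6059 + 1444
6059 = 4*1444 + 283
1444 = 5*283 + 29
283 = 9*29 + 22
29 = 1*22 + 7
22 = 3*7 + 1
7 = 7*1 + 0
The gcd is 1. Working backward:
1 = 22 − 3·7
1 = −3·29 + 4·22
1 = 4·283 − 39·29
1 = −39·1444 + 199·283
1 = 199·6059 − 835·1444
1 = −835·19621 + 2704·6059
1 = 2704·182648 − 25171·19621
1 = −25171·202269 + 27875·182648
So 182648·27875 ≡ 1 (mod 202269).

27875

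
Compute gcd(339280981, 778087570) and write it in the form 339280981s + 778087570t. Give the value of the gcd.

Apply Euclid's algorithm to 778087570 and 339280981:
778087570 = 2*339280981 + 99525608
339280981 = 3*99525608 + 40704157
99525608 = 2*40704157 + 18117294
40704157 = 2*18117294 + 4469569
18117294 = 4*4469569 + 239018
4469569 = 18*239018 + 167245
239018 = 1*167245 + 71773
167245 = 2*71773 + 23699
71773 = 3*23699 + 676
23699 = 35*676 + 39
676 = 17*39 + 13
39 = 3*13 + 0
gcd(339280981, 778087570) = 13.
Back-substituting:
13 = 676 − 17·39
13 = −17·23699 + 596·676
13 = 596·71773 − 1805·23699
13 = −1805·167245 + 4206·71773
13 = 4206·239018 − 6011·167245
13 = −6011·4469569 + 112404·239018
13 = 112404·18117294 − 455627·4469569
13 = −455627·40704157 + 1023658·18117294
13 = 1023658·99525608 − 2502943·40704157
13 = −2502943·339280981 + 8532487·99525608
13 = 8532487·778087570 − 19567917·339280981
So 13 = (8532487)·778087570 + (-19567917)·339280981.

13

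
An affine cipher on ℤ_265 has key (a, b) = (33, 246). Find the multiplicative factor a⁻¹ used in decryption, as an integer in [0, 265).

Run Euclid on (265, 33):
265 = 8*33 + 1
33 = 33*1 + 0
The gcd is 1. Working backward:
1 = 265 − 8·33
So 33·(-8) ≡ 1 (mod 265), and -8 ≡ 257 (mod 265).

257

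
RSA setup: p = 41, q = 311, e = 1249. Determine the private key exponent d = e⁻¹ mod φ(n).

φ(n) = (p−1)(q−1) = 40·310 = 12400.
Need d with 1249·d ≡ 1 (mod 12400). Apply the extended Euclidean algorithm:
12400 = 9×1249 + 1159
1249 = 1×1159 + 90
1159 = 12×90 + 79
90 = 1×79 + 11
79 = 7×11 + 2
11 = 5×2 + 1
2 = 2×1 + 0
Back-substitute:
1 = 11 − 5·2
1 = −5·79 + 36·11
1 = 36·90 − 41·79
1 = −41·1159 + 528·90
1 = 528·1249 − 569·1159
1 = −569·12400 + 5649·1249
So 1249·5649 ≡ 1 (mod 12400), hence d = 5649.

5649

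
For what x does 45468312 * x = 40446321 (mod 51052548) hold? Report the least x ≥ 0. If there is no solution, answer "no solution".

no solution

gcd(45468312, 51052548):
51052548 = 1*45468312 + 5584236
45468312 = 8*5584236 + 794424
5584236 = 7*794424 + 23268
794424 = 34*23268 + 3312
23268 = 7*3312 + 84
3312 = 39*84 + 36
84 = 2*36 + 12
36 = 3*12 + 0
gcd = 12, but 12 ∤ 40446321, so the congruence has no solution.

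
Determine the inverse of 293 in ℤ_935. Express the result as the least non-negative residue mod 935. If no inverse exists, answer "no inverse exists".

gcd(935, 293) by repeated division:
935 = 3*293 + 56
293 = 5*56 + 13
56 = 4*13 + 4
13 = 3*4 + 1
4 = 4*1 + 0
Since gcd(293, 935) = 1, back-substitute to write 1 as a combination:
1 = 13 − 3·4
1 = −3·56 + 13·13
1 = 13·293 − 68·56
1 = −68·935 + 217·293
So 293·217 ≡ 1 (mod 935).

217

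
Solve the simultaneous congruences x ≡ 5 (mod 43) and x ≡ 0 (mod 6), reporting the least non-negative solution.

Write x = 5 + 43·k. Then 43·k ≡ 0 − 5 ≡ 1 (mod 6).
Need 43⁻¹ mod 6. Extended Euclid on (6, 1):
6 = 6×1 + 0
43⁻¹ ≡ 1 (mod 6), so k ≡ 1·1 ≡ 1 (mod 6).
x = 5 + 43·1 = 48.

48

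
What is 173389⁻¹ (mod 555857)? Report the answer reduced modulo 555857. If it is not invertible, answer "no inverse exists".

477657

Apply the Euclidean algorithm to 555857 and 173389:
555857 = 3×173389 + 35690
173389 = 4×35690 + 30629
35690 = 1×30629 + 5061
30629 = 6×5061 + 263
5061 = 19×263 + 64
263 = 4×64 + 7
64 = 9×7 + 1
7 = 7×1 + 0
Since gcd(173389, 555857) = 1, back-substitute to write 1 as a combination:
1 = 64 − 9·7
1 = −9·263 + 37·64
1 = 37·5061 − 712·263
1 = −712·30629 + 4309·5061
1 = 4309·35690 − 5021·30629
1 = −5021·173389 + 24393·35690
1 = 24393·555857 − 78200·173389
So 173389·(-78200) ≡ 1 (mod 555857), and -78200 ≡ 477657 (mod 555857).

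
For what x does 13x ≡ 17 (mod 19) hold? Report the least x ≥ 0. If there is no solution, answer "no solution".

First find gcd(13, 19):
19 = 1·13 + 6
13 = 2·6 + 1
6 = 6·1 + 0
gcd = 1, so a unique solution mod 19 exists.
Back-substitute for the Bézout coefficients:
1 = 13 − 2·6
1 = −2·19 + 3·13
So 13·(3) ≡ 1 (mod 19), giving 13⁻¹ ≡ 3.
x ≡ 13⁻¹·17 ≡ 3·17 ≡ 13 (mod 19).

13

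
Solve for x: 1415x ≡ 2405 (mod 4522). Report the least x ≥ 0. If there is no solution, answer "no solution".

529

First find gcd(1415, 4522):
4522 = 3*1415 + 277
1415 = 5*277 + 30
277 = 9*30 + 7
30 = 4*7 + 2
7 = 3*2 + 1
2 = 2*1 + 0
gcd = 1, so a unique solution mod 4522 exists.
Back-substitute for the Bézout coefficients:
1 = 7 − 3·2
1 = −3·30 + 13·7
1 = 13·277 − 120·30
1 = −120·1415 + 613·277
1 = 613·4522 − 1959·1415
So 1415·(-1959) ≡ 1 (mod 4522), giving 1415⁻¹ ≡ 2563.
x ≡ 1415⁻¹·2405 ≡ 2563·2405 ≡ 529 (mod 4522).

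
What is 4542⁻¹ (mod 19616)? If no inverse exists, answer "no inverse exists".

Euclidean algorithm on 19616, 4542:
19616 = 4×4542 + 1448
4542 = 3×1448 + 198
1448 = 7×198 + 62
198 = 3×62 + 12
62 = 5×12 + 2
12 = 6×2 + 0
The gcd is 2, not 1, hence no inverse exists.

no inverse exists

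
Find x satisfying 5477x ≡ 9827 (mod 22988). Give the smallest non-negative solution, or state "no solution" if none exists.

First find gcd(5477, 22988):
22988 = 4*5477 + 1080
5477 = 5*1080 + 77
1080 = 14*77 + 2
77 = 38*2 + 1
2 = 2*1 + 0
gcd = 1, so a unique solution mod 22988 exists.
Back-substitute for the Bézout coefficients:
1 = 77 − 38·2
1 = −38·1080 + 533·77
1 = 533·5477 − 2703·1080
1 = −2703·22988 + 11345·5477
So 5477·(11345) ≡ 1 (mod 22988), giving 5477⁻¹ ≡ 11345.
x ≡ 5477⁻¹·9827 ≡ 11345·9827 ≡ 18503 (mod 22988).

18503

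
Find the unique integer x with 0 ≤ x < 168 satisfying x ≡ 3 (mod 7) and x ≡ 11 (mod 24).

59

Write x = 3 + 7·k. Then 7·k ≡ 11 − 3 ≡ 8 (mod 24).
Need 7⁻¹ mod 24. Extended Euclid on (24, 7):
24 = 3*7 + 3
7 = 2*3 + 1
3 = 3*1 + 0
Back-substitute:
1 = 7 − 2·3
1 = −2·24 + 7·7
7⁻¹ ≡ 7 (mod 24), so k ≡ 7·8 ≡ 8 (mod 24).
x = 3 + 7·8 = 59.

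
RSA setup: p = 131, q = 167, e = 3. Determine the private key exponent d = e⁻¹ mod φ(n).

14387

φ(n) = (p−1)(q−1) = 130·166 = 21580.
Need d with 3·d ≡ 1 (mod 21580). Apply the extended Euclidean algorithm:
21580 = 7193·3 + 1
3 = 3·1 + 0
Back-substitute:
1 = 21580 − 7193·3
So 3·(-7193) ≡ 1 (mod 21580), hence d ≡ -7193 ≡ 14387 (mod 21580).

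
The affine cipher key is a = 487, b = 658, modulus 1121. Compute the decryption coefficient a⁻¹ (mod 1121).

122

Apply the Euclidean algorithm to 1121 and 487:
1121 = 2×487 + 147
487 = 3×147 + 46
147 = 3×46 + 9
46 = 5×9 + 1
9 = 9×1 + 0
Since gcd(487, 1121) = 1, back-substitute to write 1 as a combination:
1 = 46 − 5·9
1 = −5·147 + 16·46
1 = 16·487 − 53·147
1 = −53·1121 + 122·487
So 487·122 ≡ 1 (mod 1121).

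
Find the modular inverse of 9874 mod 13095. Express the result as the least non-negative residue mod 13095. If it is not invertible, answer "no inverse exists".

10054

Run Euclid on (13095, 9874):
13095 = 1·9874 + 3221
9874 = 3·3221 + 211
3221 = 15·211 + 56
211 = 3·56 + 43
56 = 1·43 + 13
43 = 3·13 + 4
13 = 3·4 + 1
4 = 4·1 + 0
Since gcd(9874, 13095) = 1, back-substitute to write 1 as a combination:
1 = 13 − 3·4
1 = −3·43 + 10·13
1 = 10·56 − 13·43
1 = −13·211 + 49·56
1 = 49·3221 − 748·211
1 = −748·9874 + 2293·3221
1 = 2293·13095 − 3041·9874
Thus 9874·(-3041) ≡ 1 (mod 13095); reducing, -3041 mod 13095 = 10054.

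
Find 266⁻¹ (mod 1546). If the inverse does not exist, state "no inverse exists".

Euclidean algorithm on 1546, 266:
1546 = 5*266 + 216
266 = 1*216 + 50
216 = 4*50 + 16
50 = 3*16 + 2
16 = 8*2 + 0
The gcd is 2, not 1, hence no inverse exists.

no inverse exists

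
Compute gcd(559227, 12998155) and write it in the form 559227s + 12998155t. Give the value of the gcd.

1

Apply Euclid's algorithm to 12998155 and 559227:
12998155 = 23×559227 + 135934
559227 = 4×135934 + 15491
135934 = 8×15491 + 12006
15491 = 1×12006 + 3485
12006 = 3×3485 + 1551
3485 = 2×1551 + 383
1551 = 4×383 + 19
383 = 20×19 + 3
19 = 6×3 + 1
3 = 3×1 + 0
gcd(559227, 12998155) = 1.
Working backward:
1 = 19 − 6·3
1 = −6·383 + 121·19
1 = 121·1551 − 490·383
1 = −490·3485 + 1101·1551
1 = 1101·12006 − 3793·3485
1 = −3793·15491 + 4894·12006
1 = 4894·135934 − 42945·15491
1 = −42945·559227 + 176674·135934
1 = 176674·12998155 − 4106447·559227
So 1 = (176674)·12998155 + (-4106447)·559227.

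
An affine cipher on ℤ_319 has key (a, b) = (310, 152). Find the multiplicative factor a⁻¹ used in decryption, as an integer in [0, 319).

248

Apply the Euclidean algorithm to 319 and 310:
319 = 1×310 + 9
310 = 34×9 + 4
9 = 2×4 + 1
4 = 4×1 + 0
Since gcd(310, 319) = 1, back-substitute to write 1 as a combination:
1 = 9 − 2·4
1 = −2·310 + 69·9
1 = 69·319 − 71·310
Thus 310·(-71) ≡ 1 (mod 319); reducing, -71 mod 319 = 248.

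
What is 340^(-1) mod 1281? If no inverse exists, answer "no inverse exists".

373

gcd(1281, 340) by repeated division:
1281 = 3×340 + 261
340 = 1×261 + 79
261 = 3×79 + 24
79 = 3×24 + 7
24 = 3×7 + 3
7 = 2×3 + 1
3 = 3×1 + 0
Since gcd(340, 1281) = 1, back-substitute to write 1 as a combination:
1 = 7 − 2·3
1 = −2·24 + 7·7
1 = 7·79 − 23·24
1 = −23·261 + 76·79
1 = 76·340 − 99·261
1 = −99·1281 + 373·340
So 340·373 ≡ 1 (mod 1281).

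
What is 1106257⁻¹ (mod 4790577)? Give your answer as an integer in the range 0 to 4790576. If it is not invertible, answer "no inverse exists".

Run Euclid on (4790577, 1106257):
4790577 = 4*1106257 + 365549
1106257 = 3*365549 + 9610
365549 = 38*9610 + 369
9610 = 26*369 + 16
369 = 23*16 + 1
16 = 16*1 + 0
gcd = 1, so the inverse exists. Back-substitute:
1 = 369 − 23·16
1 = −23·9610 + 599·369
1 = 599·365549 − 22785·9610
1 = −22785·1106257 + 68954·365549
1 = 68954·4790577 − 298601·1106257
So 1106257·(-298601) ≡ 1 (mod 4790577), and -298601 ≡ 4491976 (mod 4790577).

4491976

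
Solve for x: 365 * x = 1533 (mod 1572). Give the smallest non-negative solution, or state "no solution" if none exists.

633

First find gcd(365, 1572):
1572 = 4·365 + 112
365 = 3·112 + 29
112 = 3·29 + 25
29 = 1·25 + 4
25 = 6·4 + 1
4 = 4·1 + 0
gcd = 1, so a unique solution mod 1572 exists.
Back-substitute for the Bézout coefficients:
1 = 25 − 6·4
1 = −6·29 + 7·25
1 = 7·112 − 27·29
1 = −27·365 + 88·112
1 = 88·1572 − 379·365
So 365·(-379) ≡ 1 (mod 1572), giving 365⁻¹ ≡ 1193.
x ≡ 365⁻¹·1533 ≡ 1193·1533 ≡ 633 (mod 1572).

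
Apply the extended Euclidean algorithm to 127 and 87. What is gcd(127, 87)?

1

Apply Euclid's algorithm to 127 and 87:
127 = 1*87 + 40
87 = 2*40 + 7
40 = 5*7 + 5
7 = 1*5 + 2
5 = 2*2 + 1
2 = 2*1 + 0
gcd(127, 87) = 1.
Express as a combination:
1 = 5 − 2·2
1 = −2·7 + 3·5
1 = 3·40 − 17·7
1 = −17·87 + 37·40
1 = 37·127 − 54·87
So 1 = (37)·127 + (-54)·87.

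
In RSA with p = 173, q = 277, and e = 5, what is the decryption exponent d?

18989

φ(n) = (p−1)(q−1) = 172·276 = 47472.
Need d with 5·d ≡ 1 (mod 47472). Apply the extended Euclidean algorithm:
47472 = 9494*5 + 2
5 = 2*2 + 1
2 = 2*1 + 0
Back-substitute:
1 = 5 − 2·2
1 = −2·47472 + 18989·5
So 5·18989 ≡ 1 (mod 47472), hence d = 18989.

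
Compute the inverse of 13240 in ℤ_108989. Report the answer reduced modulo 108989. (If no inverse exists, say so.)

74506

gcd(108989, 13240) by repeated division:
108989 = 8*13240 + 3069
13240 = 4*3069 + 964
3069 = 3*964 + 177
964 = 5*177 + 79
177 = 2*79 + 19
79 = 4*19 + 3
19 = 6*3 + 1
3 = 3*1 + 0
The gcd is 1. Working backward:
1 = 19 − 6·3
1 = −6·79 + 25·19
1 = 25·177 − 56·79
1 = −56·964 + 305·177
1 = 305·3069 − 971·964
1 = −971·13240 + 4189·3069
1 = 4189·108989 − 34483·13240
Hence 13240⁻¹ ≡ -34483 ≡ 74506 (mod 108989).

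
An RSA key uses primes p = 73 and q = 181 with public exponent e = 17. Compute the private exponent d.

φ(n) = (p−1)(q−1) = 72·180 = 12960.
Need d with 17·d ≡ 1 (mod 12960). Apply the extended Euclidean algorithm:
12960 = 762×17 + 6
17 = 2×6 + 5
6 = 1×5 + 1
5 = 5×1 + 0
Back-substitute:
1 = 6 − 5
1 = −17 + 3·6
1 = 3·12960 − 2287·17
So 17·(-2287) ≡ 1 (mod 12960), hence d ≡ -2287 ≡ 10673 (mod 12960).

10673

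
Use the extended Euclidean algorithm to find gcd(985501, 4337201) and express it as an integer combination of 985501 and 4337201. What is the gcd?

Repeated division:
4337201 = 4·985501 + 395197
985501 = 2·395197 + 195107
395197 = 2·195107 + 4983
195107 = 39·4983 + 770
4983 = 6·770 + 363
770 = 2·363 + 44
363 = 8·44 + 11
44 = 4·11 + 0
gcd(985501, 4337201) = 11.
Working backward:
11 = 363 − 8·44
11 = −8·770 + 17·363
11 = 17·4983 − 110·770
11 = −110·195107 + 4307·4983
11 = 4307·395197 − 8724·195107
11 = −8724·985501 + 21755·395197
11 = 21755·4337201 − 95744·985501
So 11 = (21755)·4337201 + (-95744)·985501.

11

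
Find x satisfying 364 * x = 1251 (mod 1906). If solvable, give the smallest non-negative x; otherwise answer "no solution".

gcd(364, 1906):
1906 = 5*364 + 86
364 = 4*86 + 20
86 = 4*20 + 6
20 = 3*6 + 2
6 = 3*2 + 0
gcd = 2, but 2 ∤ 1251, so the congruence has no solution.

no solution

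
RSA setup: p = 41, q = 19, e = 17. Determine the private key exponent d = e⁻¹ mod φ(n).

φ(n) = (p−1)(q−1) = 40·18 = 720.
Need d with 17·d ≡ 1 (mod 720). Apply the extended Euclidean algorithm:
720 = 42*17 + 6
17 = 2*6 + 5
6 = 1*5 + 1
5 = 5*1 + 0
Back-substitute:
1 = 6 − 5
1 = −17 + 3·6
1 = 3·720 − 127·17
So 17·(-127) ≡ 1 (mod 720), hence d ≡ -127 ≡ 593 (mod 720).

593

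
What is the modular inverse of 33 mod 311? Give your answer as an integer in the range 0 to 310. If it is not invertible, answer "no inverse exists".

66

Apply the Euclidean algorithm to 311 and 33:
311 = 9·33 + 14
33 = 2·14 + 5
14 = 2·5 + 4
5 = 1·4 + 1
4 = 4·1 + 0
Since gcd(33, 311) = 1, back-substitute to write 1 as a combination:
1 = 5 − 4
1 = −14 + 3·5
1 = 3·33 − 7·14
1 = −7·311 + 66·33
So 33·66 ≡ 1 (mod 311).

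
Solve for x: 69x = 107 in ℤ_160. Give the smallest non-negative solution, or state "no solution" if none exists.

First find gcd(69, 160):
160 = 2×69 + 22
69 = 3×22 + 3
22 = 7×3 + 1
3 = 3×1 + 0
gcd = 1, so a unique solution mod 160 exists.
Back-substitute for the Bézout coefficients:
1 = 22 − 7·3
1 = −7·69 + 22·22
1 = 22·160 − 51·69
So 69·(-51) ≡ 1 (mod 160), giving 69⁻¹ ≡ 109.
x ≡ 69⁻¹·107 ≡ 109·107 ≡ 143 (mod 160).

143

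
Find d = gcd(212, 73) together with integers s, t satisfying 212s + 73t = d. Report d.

1

Repeated division:
212 = 2*73 + 66
73 = 1*66 + 7
66 = 9*7 + 3
7 = 2*3 + 1
3 = 3*1 + 0
gcd(212, 73) = 1.
Back-substituting:
1 = 7 − 2·3
1 = −2·66 + 19·7
1 = 19·73 − 21·66
1 = −21·212 + 61·73
So 1 = (-21)·212 + (61)·73.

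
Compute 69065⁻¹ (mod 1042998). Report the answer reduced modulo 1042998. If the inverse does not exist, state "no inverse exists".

726965

gcd(1042998, 69065) by repeated division:
1042998 = 15*69065 + 7023
69065 = 9*7023 + 5858
7023 = 1*5858 + 1165
5858 = 5*1165 + 33
1165 = 35*33 + 10
33 = 3*10 + 3
10 = 3*3 + 1
3 = 3*1 + 0
gcd = 1, so the inverse exists. Back-substitute:
1 = 10 − 3·3
1 = −3·33 + 10·10
1 = 10·1165 − 353·33
1 = −353·5858 + 1775·1165
1 = 1775·7023 − 2128·5858
1 = −2128·69065 + 20927·7023
1 = 20927·1042998 − 316033·69065
Thus 69065·(-316033) ≡ 1 (mod 1042998); reducing, -316033 mod 1042998 = 726965.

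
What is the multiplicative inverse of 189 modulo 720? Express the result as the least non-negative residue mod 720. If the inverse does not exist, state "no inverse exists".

no inverse exists

Euclidean algorithm on 720, 189:
720 = 3·189 + 153
189 = 1·153 + 36
153 = 4·36 + 9
36 = 4·9 + 0
gcd(189, 720) = 9 ≠ 1, so 189 has no multiplicative inverse modulo 720.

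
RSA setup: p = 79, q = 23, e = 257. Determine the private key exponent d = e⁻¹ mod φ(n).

641

φ(n) = (p−1)(q−1) = 78·22 = 1716.
Need d with 257·d ≡ 1 (mod 1716). Apply the extended Euclidean algorithm:
1716 = 6*257 + 174
257 = 1*174 + 83
174 = 2*83 + 8
83 = 10*8 + 3
8 = 2*3 + 2
3 = 1*2 + 1
2 = 2*1 + 0
Back-substitute:
1 = 3 − 2
1 = −8 + 3·3
1 = 3·83 − 31·8
1 = −31·174 + 65·83
1 = 65·257 − 96·174
1 = −96·1716 + 641·257
So 257·641 ≡ 1 (mod 1716), hence d = 641.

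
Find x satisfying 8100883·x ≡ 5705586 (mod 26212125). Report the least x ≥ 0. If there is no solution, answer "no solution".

13935792

First find gcd(8100883, 26212125):
26212125 = 3*8100883 + 1909476
8100883 = 4*1909476 + 462979
1909476 = 4*462979 + 57560
462979 = 8*57560 + 2499
57560 = 23*2499 + 83
2499 = 30*83 + 9
83 = 9*9 + 2
9 = 4*2 + 1
2 = 2*1 + 0
gcd = 1, so a unique solution mod 26212125 exists.
Back-substitute for the Bézout coefficients:
1 = 9 − 4·2
1 = −4·83 + 37·9
1 = 37·2499 − 1114·83
1 = −1114·57560 + 25659·2499
1 = 25659·462979 − 206386·57560
1 = −206386·1909476 + 851203·462979
1 = 851203·8100883 − 3611198·1909476
1 = −3611198·26212125 + 11684797·8100883
So 8100883·(11684797) ≡ 1 (mod 26212125), giving 8100883⁻¹ ≡ 11684797.
x ≡ 8100883⁻¹·5705586 ≡ 11684797·5705586 ≡ 13935792 (mod 26212125).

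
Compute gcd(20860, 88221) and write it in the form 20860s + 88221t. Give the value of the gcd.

7

Euclidean algorithm:
88221 = 4*20860 + 4781
20860 = 4*4781 + 1736
4781 = 2*1736 + 1309
1736 = 1*1309 + 427
1309 = 3*427 + 28
427 = 15*28 + 7
28 = 4*7 + 0
gcd(20860, 88221) = 7.
Back-substituting:
7 = 427 − 15·28
7 = −15·1309 + 46·427
7 = 46·1736 − 61·1309
7 = −61·4781 + 168·1736
7 = 168·20860 − 733·4781
7 = −733·88221 + 3100·20860
So 7 = (-733)·88221 + (3100)·20860.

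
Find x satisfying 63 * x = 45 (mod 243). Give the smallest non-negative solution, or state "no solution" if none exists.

First find gcd(63, 243):
243 = 3*63 + 54
63 = 1*54 + 9
54 = 6*9 + 0
gcd = 9 and 9 | 45, so solutions exist. Divide through by 9: 7x ≡ 5 (mod 27).
Now find 7⁻¹ mod 27:
27 = 3*7 + 6
7 = 1*6 + 1
6 = 6*1 + 0
Back-substitute:
1 = 7 − 6
1 = −27 + 4·7
So 7⁻¹ ≡ 4 (mod 27).
Then x ≡ 4·5 ≡ 20 (mod 27); the smallest non-negative solution is x = 20.

20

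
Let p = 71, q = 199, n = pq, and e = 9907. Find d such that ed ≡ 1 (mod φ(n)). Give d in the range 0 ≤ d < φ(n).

12163

φ(n) = (p−1)(q−1) = 70·198 = 13860.
Need d with 9907·d ≡ 1 (mod 13860). Apply the extended Euclidean algorithm:
13860 = 1×9907 + 3953
9907 = 2×3953 + 2001
3953 = 1×2001 + 1952
2001 = 1×1952 + 49
1952 = 39×49 + 41
49 = 1×41 + 8
41 = 5×8 + 1
8 = 8×1 + 0
Back-substitute:
1 = 41 − 5·8
1 = −5·49 + 6·41
1 = 6·1952 − 239·49
1 = −239·2001 + 245·1952
1 = 245·3953 − 484·2001
1 = −484·9907 + 1213·3953
1 = 1213·13860 − 1697·9907
So 9907·(-1697) ≡ 1 (mod 13860), hence d ≡ -1697 ≡ 12163 (mod 13860).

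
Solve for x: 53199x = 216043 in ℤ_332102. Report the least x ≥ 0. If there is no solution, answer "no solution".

First find gcd(53199, 332102):
332102 = 6·53199 + 12908
53199 = 4·12908 + 1567
12908 = 8·1567 + 372
1567 = 4·372 + 79
372 = 4·79 + 56
79 = 1·56 + 23
56 = 2·23 + 10
23 = 2·10 + 3
10 = 3·3 + 1
3 = 3·1 + 0
gcd = 1, so a unique solution mod 332102 exists.
Back-substitute for the Bézout coefficients:
1 = 10 − 3·3
1 = −3·23 + 7·10
1 = 7·56 − 17·23
1 = −17·79 + 24·56
1 = 24·372 − 113·79
1 = −113·1567 + 476·372
1 = 476·12908 − 3921·1567
1 = −3921·53199 + 16160·12908
1 = 16160·332102 − 100881·53199
So 53199·(-100881) ≡ 1 (mod 332102), giving 53199⁻¹ ≡ 231221.
x ≡ 53199⁻¹·216043 ≡ 231221·216043 ≡ 224071 (mod 332102).

224071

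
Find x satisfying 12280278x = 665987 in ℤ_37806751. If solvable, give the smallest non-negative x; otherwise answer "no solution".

25851274

First find gcd(12280278, 37806751):
37806751 = 3×12280278 + 965917
12280278 = 12×965917 + 689274
965917 = 1×689274 + 276643
689274 = 2×276643 + 135988
276643 = 2×135988 + 4667
135988 = 29×4667 + 645
4667 = 7×645 + 152
645 = 4×152 + 37
152 = 4×37 + 4
37 = 9×4 + 1
4 = 4×1 + 0
gcd = 1, so a unique solution mod 37806751 exists.
Back-substitute for the Bézout coefficients:
1 = 37 − 9·4
1 = −9·152 + 37·37
1 = 37·645 − 157·152
1 = −157·4667 + 1136·645
1 = 1136·135988 − 33101·4667
1 = −33101·276643 + 67338·135988
1 = 67338·689274 − 167777·276643
1 = −167777·965917 + 235115·689274
1 = 235115·12280278 − 2989157·965917
1 = −2989157·37806751 + 9202586·12280278
So 12280278·(9202586) ≡ 1 (mod 37806751), giving 12280278⁻¹ ≡ 9202586.
x ≡ 12280278⁻¹·665987 ≡ 9202586·665987 ≡ 25851274 (mod 37806751).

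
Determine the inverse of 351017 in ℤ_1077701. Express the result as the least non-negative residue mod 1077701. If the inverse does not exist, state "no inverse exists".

Run Euclid on (1077701, 351017):
1077701 = 3×351017 + 24650
351017 = 14×24650 + 5917
24650 = 4×5917 + 982
5917 = 6×982 + 25
982 = 39×25 + 7
25 = 3×7 + 4
7 = 1×4 + 3
4 = 1×3 + 1
3 = 3×1 + 0
Since gcd(351017, 1077701) = 1, back-substitute to write 1 as a combination:
1 = 4 − 3
1 = −7 + 2·4
1 = 2·25 − 7·7
1 = −7·982 + 275·25
1 = 275·5917 − 1657·982
1 = −1657·24650 + 6903·5917
1 = 6903·351017 − 98299·24650
1 = −98299·1077701 + 301800·351017
So 351017·301800 ≡ 1 (mod 1077701).

301800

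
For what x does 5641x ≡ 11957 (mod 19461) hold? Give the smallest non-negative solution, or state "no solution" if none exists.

First find gcd(5641, 19461):
19461 = 3*5641 + 2538
5641 = 2*2538 + 565
2538 = 4*565 + 278
565 = 2*278 + 9
278 = 30*9 + 8
9 = 1*8 + 1
8 = 8*1 + 0
gcd = 1, so a unique solution mod 19461 exists.
Back-substitute for the Bézout coefficients:
1 = 9 − 8
1 = −278 + 31·9
1 = 31·565 − 63·278
1 = −63·2538 + 283·565
1 = 283·5641 − 629·2538
1 = −629·19461 + 2170·5641
So 5641·(2170) ≡ 1 (mod 19461), giving 5641⁻¹ ≡ 2170.
x ≡ 5641⁻¹·11957 ≡ 2170·11957 ≡ 5177 (mod 19461).

5177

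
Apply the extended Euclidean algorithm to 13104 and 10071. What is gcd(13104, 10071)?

Repeated division:
13104 = 1·10071 + 3033
10071 = 3·3033 + 972
3033 = 3·972 + 117
972 = 8·117 + 36
117 = 3·36 + 9
36 = 4·9 + 0
gcd(13104, 10071) = 9.
Working backward:
9 = 117 − 3·36
9 = −3·972 + 25·117
9 = 25·3033 − 78·972
9 = −78·10071 + 259·3033
9 = 259·13104 − 337·10071
So 9 = (259)·13104 + (-337)·10071.

9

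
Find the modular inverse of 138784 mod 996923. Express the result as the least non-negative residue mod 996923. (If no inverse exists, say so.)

972191

Apply the Euclidean algorithm to 996923 and 138784:
996923 = 7·138784 + 25435
138784 = 5·25435 + 11609
25435 = 2·11609 + 2217
11609 = 5·2217 + 524
2217 = 4·524 + 121
524 = 4·121 + 40
121 = 3·40 + 1
40 = 40·1 + 0
Since gcd(138784, 996923) = 1, back-substitute to write 1 as a combination:
1 = 121 − 3·40
1 = −3·524 + 13·121
1 = 13·2217 − 55·524
1 = −55·11609 + 288·2217
1 = 288·25435 − 631·11609
1 = −631·138784 + 3443·25435
1 = 3443·996923 − 24732·138784
Hence 138784⁻¹ ≡ -24732 ≡ 972191 (mod 996923).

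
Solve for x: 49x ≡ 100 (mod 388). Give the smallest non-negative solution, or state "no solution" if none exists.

200

First find gcd(49, 388):
388 = 7*49 + 45
49 = 1*45 + 4
45 = 11*4 + 1
4 = 4*1 + 0
gcd = 1, so a unique solution mod 388 exists.
Back-substitute for the Bézout coefficients:
1 = 45 − 11·4
1 = −11·49 + 12·45
1 = 12·388 − 95·49
So 49·(-95) ≡ 1 (mod 388), giving 49⁻¹ ≡ 293.
x ≡ 49⁻¹·100 ≡ 293·100 ≡ 200 (mod 388).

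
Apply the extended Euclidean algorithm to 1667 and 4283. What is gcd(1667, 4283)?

Euclidean algorithm:
4283 = 2×1667 + 949
1667 = 1×949 + 718
949 = 1×718 + 231
718 = 3×231 + 25
231 = 9×25 + 6
25 = 4×6 + 1
6 = 6×1 + 0
gcd(1667, 4283) = 1.
Express as a combination:
1 = 25 − 4·6
1 = −4·231 + 37·25
1 = 37·718 − 115·231
1 = −115·949 + 152·718
1 = 152·1667 − 267·949
1 = −267·4283 + 686·1667
So 1 = (-267)·4283 + (686)·1667.

1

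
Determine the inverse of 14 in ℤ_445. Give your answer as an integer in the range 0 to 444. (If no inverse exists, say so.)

159

Extended Euclidean algorithm:
445 = 31·14 + 11
14 = 1·11 + 3
11 = 3·3 + 2
3 = 1·2 + 1
2 = 2·1 + 0
The gcd is 1. Working backward:
1 = 3 − 2
1 = −11 + 4·3
1 = 4·14 − 5·11
1 = −5·445 + 159·14
So 14·159 ≡ 1 (mod 445).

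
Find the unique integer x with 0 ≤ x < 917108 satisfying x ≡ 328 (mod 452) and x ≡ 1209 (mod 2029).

267008

Write x = 328 + 452·k. Then 452·k ≡ 1209 − 328 ≡ 881 (mod 2029).
Need 452⁻¹ mod 2029. Extended Euclid on (2029, 452):
2029 = 4×452 + 221
452 = 2×221 + 10
221 = 22×10 + 1
10 = 10×1 + 0
Back-substitute:
1 = 221 − 22·10
1 = −22·452 + 45·221
1 = 45·2029 − 202·452
452⁻¹ ≡ 1827 (mod 2029), so k ≡ 1827·881 ≡ 590 (mod 2029).
x = 328 + 452·590 = 267008.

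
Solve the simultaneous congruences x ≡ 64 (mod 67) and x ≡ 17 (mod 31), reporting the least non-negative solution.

Write x = 64 + 67·k. Then 67·k ≡ 17 − 64 ≡ 15 (mod 31).
Need 67⁻¹ mod 31. Extended Euclid on (31, 5):
31 = 6·5 + 1
5 = 5·1 + 0
Back-substitute:
1 = 31 − 6·5
67⁻¹ ≡ 25 (mod 31), so k ≡ 25·15 ≡ 3 (mod 31).
x = 64 + 67·3 = 265.

265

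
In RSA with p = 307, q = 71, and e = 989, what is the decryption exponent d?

φ(n) = (p−1)(q−1) = 306·70 = 21420.
Need d with 989·d ≡ 1 (mod 21420). Apply the extended Euclidean algorithm:
21420 = 21×989 + 651
989 = 1×651 + 338
651 = 1×338 + 313
338 = 1×313 + 25
313 = 12×25 + 13
25 = 1×13 + 12
13 = 1×12 + 1
12 = 12×1 + 0
Back-substitute:
1 = 13 − 12
1 = −25 + 2·13
1 = 2·313 − 25·25
1 = −25·338 + 27·313
1 = 27·651 − 52·338
1 = −52·989 + 79·651
1 = 79·21420 − 1711·989
So 989·(-1711) ≡ 1 (mod 21420), hence d ≡ -1711 ≡ 19709 (mod 21420).

19709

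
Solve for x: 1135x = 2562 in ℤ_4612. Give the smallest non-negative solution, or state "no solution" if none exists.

242

First find gcd(1135, 4612):
4612 = 4×1135 + 72
1135 = 15×72 + 55
72 = 1×55 + 17
55 = 3×17 + 4
17 = 4×4 + 1
4 = 4×1 + 0
gcd = 1, so a unique solution mod 4612 exists.
Back-substitute for the Bézout coefficients:
1 = 17 − 4·4
1 = −4·55 + 13·17
1 = 13·72 − 17·55
1 = −17·1135 + 268·72
1 = 268·4612 − 1089·1135
So 1135·(-1089) ≡ 1 (mod 4612), giving 1135⁻¹ ≡ 3523.
x ≡ 1135⁻¹·2562 ≡ 3523·2562 ≡ 242 (mod 4612).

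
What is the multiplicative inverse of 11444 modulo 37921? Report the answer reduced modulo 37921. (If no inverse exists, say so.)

21005

Apply the Euclidean algorithm to 37921 and 11444:
37921 = 3·11444 + 3589
11444 = 3·3589 + 677
3589 = 5·677 + 204
677 = 3·204 + 65
204 = 3·65 + 9
65 = 7·9 + 2
9 = 4·2 + 1
2 = 2·1 + 0
The gcd is 1. Working backward:
1 = 9 − 4·2
1 = −4·65 + 29·9
1 = 29·204 − 91·65
1 = −91·677 + 302·204
1 = 302·3589 − 1601·677
1 = −1601·11444 + 5105·3589
1 = 5105·37921 − 16916·11444
So 11444·(-16916) ≡ 1 (mod 37921), and -16916 ≡ 21005 (mod 37921).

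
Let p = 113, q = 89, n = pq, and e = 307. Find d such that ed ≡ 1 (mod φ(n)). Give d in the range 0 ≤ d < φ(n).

φ(n) = (p−1)(q−1) = 112·88 = 9856.
Need d with 307·d ≡ 1 (mod 9856). Apply the extended Euclidean algorithm:
9856 = 32*307 + 32
307 = 9*32 + 19
32 = 1*19 + 13
19 = 1*13 + 6
13 = 2*6 + 1
6 = 6*1 + 0
Back-substitute:
1 = 13 − 2·6
1 = −2·19 + 3·13
1 = 3·32 − 5·19
1 = −5·307 + 48·32
1 = 48·9856 − 1541·307
So 307·(-1541) ≡ 1 (mod 9856), hence d ≡ -1541 ≡ 8315 (mod 9856).

8315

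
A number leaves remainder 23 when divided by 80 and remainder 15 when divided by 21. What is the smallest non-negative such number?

183

Write x = 23 + 80·k. Then 80·k ≡ 15 − 23 ≡ 13 (mod 21).
Need 80⁻¹ mod 21. Extended Euclid on (21, 17):
21 = 1·17 + 4
17 = 4·4 + 1
4 = 4·1 + 0
Back-substitute:
1 = 17 − 4·4
1 = −4·21 + 5·17
80⁻¹ ≡ 5 (mod 21), so k ≡ 5·13 ≡ 2 (mod 21).
x = 23 + 80·2 = 183.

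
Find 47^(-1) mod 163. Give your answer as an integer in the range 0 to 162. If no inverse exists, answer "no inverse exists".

Run Euclid on (163, 47):
163 = 3·47 + 22
47 = 2·22 + 3
22 = 7·3 + 1
3 = 3·1 + 0
The gcd is 1. Working backward:
1 = 22 − 7·3
1 = −7·47 + 15·22
1 = 15·163 − 52·47
Hence 47⁻¹ ≡ -52 ≡ 111 (mod 163).

111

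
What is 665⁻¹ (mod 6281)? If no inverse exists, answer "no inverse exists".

Apply the Euclidean algorithm to 6281 and 665:
6281 = 9*665 + 296
665 = 2*296 + 73
296 = 4*73 + 4
73 = 18*4 + 1
4 = 4*1 + 0
Since gcd(665, 6281) = 1, back-substitute to write 1 as a combination:
1 = 73 − 18·4
1 = −18·296 + 73·73
1 = 73·665 − 164·296
1 = −164·6281 + 1549·665
So 665·1549 ≡ 1 (mod 6281).

1549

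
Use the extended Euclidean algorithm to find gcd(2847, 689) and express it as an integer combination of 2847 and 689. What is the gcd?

Apply Euclid's algorithm to 2847 and 689:
2847 = 4×689 + 91
689 = 7×91 + 52
91 = 1×52 + 39
52 = 1×39 + 13
39 = 3×13 + 0
gcd(2847, 689) = 13.
Back-substituting:
13 = 52 − 39
13 = −91 + 2·52
13 = 2·689 − 15·91
13 = −15·2847 + 62·689
So 13 = (-15)·2847 + (62)·689.

13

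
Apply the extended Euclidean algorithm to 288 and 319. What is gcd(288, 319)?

Repeated division:
319 = 1×288 + 31
288 = 9×31 + 9
31 = 3×9 + 4
9 = 2×4 + 1
4 = 4×1 + 0
gcd(288, 319) = 1.
Express as a combination:
1 = 9 − 2·4
1 = −2·31 + 7·9
1 = 7·288 − 65·31
1 = −65·319 + 72·288
So 1 = (-65)·319 + (72)·288.

1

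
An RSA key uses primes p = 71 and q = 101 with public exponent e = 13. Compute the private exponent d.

1077

φ(n) = (p−1)(q−1) = 70·100 = 7000.
Need d with 13·d ≡ 1 (mod 7000). Apply the extended Euclidean algorithm:
7000 = 538*13 + 6
13 = 2*6 + 1
6 = 6*1 + 0
Back-substitute:
1 = 13 − 2·6
1 = −2·7000 + 1077·13
So 13·1077 ≡ 1 (mod 7000), hence d = 1077.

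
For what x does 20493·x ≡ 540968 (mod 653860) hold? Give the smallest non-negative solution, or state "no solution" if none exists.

36336

First find gcd(20493, 653860):
653860 = 31×20493 + 18577
20493 = 1×18577 + 1916
18577 = 9×1916 + 1333
1916 = 1×1333 + 583
1333 = 2×583 + 167
583 = 3×167 + 82
167 = 2×82 + 3
82 = 27×3 + 1
3 = 3×1 + 0
gcd = 1, so a unique solution mod 653860 exists.
Back-substitute for the Bézout coefficients:
1 = 82 − 27·3
1 = −27·167 + 55·82
1 = 55·583 − 192·167
1 = −192·1333 + 439·583
1 = 439·1916 − 631·1333
1 = −631·18577 + 6118·1916
1 = 6118·20493 − 6749·18577
1 = −6749·653860 + 215337·20493
So 20493·(215337) ≡ 1 (mod 653860), giving 20493⁻¹ ≡ 215337.
x ≡ 20493⁻¹·540968 ≡ 215337·540968 ≡ 36336 (mod 653860).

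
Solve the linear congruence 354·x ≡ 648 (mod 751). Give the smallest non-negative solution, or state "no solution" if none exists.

First find gcd(354, 751):
751 = 2*354 + 43
354 = 8*43 + 10
43 = 4*10 + 3
10 = 3*3 + 1
3 = 3*1 + 0
gcd = 1, so a unique solution mod 751 exists.
Back-substitute for the Bézout coefficients:
1 = 10 − 3·3
1 = −3·43 + 13·10
1 = 13·354 − 107·43
1 = −107·751 + 227·354
So 354·(227) ≡ 1 (mod 751), giving 354⁻¹ ≡ 227.
x ≡ 354⁻¹·648 ≡ 227·648 ≡ 651 (mod 751).

651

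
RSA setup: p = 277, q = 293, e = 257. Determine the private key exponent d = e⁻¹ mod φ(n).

φ(n) = (p−1)(q−1) = 276·292 = 80592.
Need d with 257·d ≡ 1 (mod 80592). Apply the extended Euclidean algorithm:
80592 = 313×257 + 151
257 = 1×151 + 106
151 = 1×106 + 45
106 = 2×45 + 16
45 = 2×16 + 13
16 = 1×13 + 3
13 = 4×3 + 1
3 = 3×1 + 0
Back-substitute:
1 = 13 − 4·3
1 = −4·16 + 5·13
1 = 5·45 − 14·16
1 = −14·106 + 33·45
1 = 33·151 − 47·106
1 = −47·257 + 80·151
1 = 80·80592 − 25087·257
So 257·(-25087) ≡ 1 (mod 80592), hence d ≡ -25087 ≡ 55505 (mod 80592).

55505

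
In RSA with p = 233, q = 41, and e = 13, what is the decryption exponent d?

φ(n) = (p−1)(q−1) = 232·40 = 9280.
Need d with 13·d ≡ 1 (mod 9280). Apply the extended Euclidean algorithm:
9280 = 713·13 + 11
13 = 1·11 + 2
11 = 5·2 + 1
2 = 2·1 + 0
Back-substitute:
1 = 11 − 5·2
1 = −5·13 + 6·11
1 = 6·9280 − 4283·13
So 13·(-4283) ≡ 1 (mod 9280), hence d ≡ -4283 ≡ 4997 (mod 9280).

4997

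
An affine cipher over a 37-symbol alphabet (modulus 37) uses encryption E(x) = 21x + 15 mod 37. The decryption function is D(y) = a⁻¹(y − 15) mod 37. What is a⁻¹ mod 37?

30

gcd(37, 21) by repeated division:
37 = 1·21 + 16
21 = 1·16 + 5
16 = 3·5 + 1
5 = 5·1 + 0
Since gcd(21, 37) = 1, back-substitute to write 1 as a combination:
1 = 16 − 3·5
1 = −3·21 + 4·16
1 = 4·37 − 7·21
So 21·(-7) ≡ 1 (mod 37), and -7 ≡ 30 (mod 37).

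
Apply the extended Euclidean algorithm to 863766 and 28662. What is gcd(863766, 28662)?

Repeated division:
863766 = 30×28662 + 3906
28662 = 7×3906 + 1320
3906 = 2×1320 + 1266
1320 = 1×1266 + 54
1266 = 23×54 + 24
54 = 2×24 + 6
24 = 4×6 + 0
gcd(863766, 28662) = 6.
Back-substituting:
6 = 54 − 2·24
6 = −2·1266 + 47·54
6 = 47·1320 − 49·1266
6 = −49·3906 + 145·1320
6 = 145·28662 − 1064·3906
6 = −1064·863766 + 32065·28662
So 6 = (-1064)·863766 + (32065)·28662.

6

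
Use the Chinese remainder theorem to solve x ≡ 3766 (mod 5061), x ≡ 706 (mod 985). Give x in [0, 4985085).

Write x = 3766 + 5061·k. Then 5061·k ≡ 706 − 3766 ≡ 880 (mod 985).
Need 5061⁻¹ mod 985. Extended Euclid on (985, 136):
985 = 7×136 + 33
136 = 4×33 + 4
33 = 8×4 + 1
4 = 4×1 + 0
Back-substitute:
1 = 33 − 8·4
1 = −8·136 + 33·33
1 = 33·985 − 239·136
5061⁻¹ ≡ 746 (mod 985), so k ≡ 746·880 ≡ 470 (mod 985).
x = 3766 + 5061·470 = 2382436.

2382436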